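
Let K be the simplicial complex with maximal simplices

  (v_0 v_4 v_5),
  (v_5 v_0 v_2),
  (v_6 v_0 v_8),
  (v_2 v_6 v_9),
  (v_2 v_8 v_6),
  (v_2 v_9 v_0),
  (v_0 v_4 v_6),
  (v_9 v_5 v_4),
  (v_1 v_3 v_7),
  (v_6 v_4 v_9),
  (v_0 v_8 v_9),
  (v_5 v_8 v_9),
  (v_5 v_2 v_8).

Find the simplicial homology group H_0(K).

We work with the vertex ordering v_0 < v_1 < v_2 < v_3 < v_4 < v_5 < v_6 < v_7 < v_8 < v_9. The simplices of K, each written with vertices in increasing order, are:

  0-simplices (10): [v_0], [v_1], [v_2], [v_3], [v_4], [v_5], [v_6], [v_7], [v_8], [v_9]
  1-simplices (21): (21 of them)
  2-simplices (13): (13 of them)

giving chain groups C_0 ≅ Z^10, C_1 ≅ Z^21, C_2 ≅ Z^13.

The boundary map ∂_1: C_1 → C_0 sends each edge [p,q] (with p < q) to q − p. For instance
  ∂[v_2,v_6] = [v_6] − [v_2].
As a 10×21 matrix over Z this has rank 8, with invariant factors (1,1,1,1,1,1,1,1).

Boundary ∂_2: C_2 → C_1 maps a triangle to the signed sum of its edges. For instance
  ∂[v_2,v_6,v_8] = [v_6,v_8] − [v_2,v_8] + [v_2,v_6],
  ∂[v_2,v_6,v_9] = [v_6,v_9] − [v_2,v_9] + [v_2,v_6].
The 21×13 boundary matrix has rank 13 and Smith normal form diag(1,1,1,1,1,1,1,1,1,1,1,1,2).

From H_k ≅ ker(∂_k) / im(∂_{k+1}) we obtain:

  H_0: rank C_0 − rank ∂_1 = 10 − 8 = 2, and the invariant factors of ∂_1 are all 1, so H_0 = Z^2.

H_0 ≅ Z^2.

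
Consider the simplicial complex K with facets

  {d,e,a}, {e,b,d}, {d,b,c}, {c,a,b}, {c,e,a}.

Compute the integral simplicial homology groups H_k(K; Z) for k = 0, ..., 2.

K has 5 vertices, 10 edges, 5 triangles.
rank ∂_0 = 0, rank ∂_1 = 4 ⇒ b_0 = 5 − 0 − 4 = 1; all invariant factors of ∂_1 are 1 so no torsion. So H_0 ≅ Z.
rank ∂_1 = 4, rank ∂_2 = 5 ⇒ b_1 = 10 − 4 − 5 = 1; all invariant factors of ∂_2 are 1 so no torsion. So H_1 ≅ Z.
rank ∂_2 = 5, rank ∂_3 = 0 ⇒ b_2 = 5 − 5 − 0 = 0. So H_2 ≅ 0.

H_0 = Z,  H_1 = Z,  H_2 = 0.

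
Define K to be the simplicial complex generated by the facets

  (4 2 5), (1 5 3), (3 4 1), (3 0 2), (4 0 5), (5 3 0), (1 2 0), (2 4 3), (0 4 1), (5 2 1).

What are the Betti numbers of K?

Take the total order 0 < 1 < 2 < 3 < 4 < 5 on the vertex set. Then K (dimension 2) consists of the simplices:

  0-simplices (6): [0], [1], [2], [3], [4], [5]
  1-simplices (15): [0,1], [0,2], [0,3], [0,4], [0,5], [1,2], [1,3], [1,4], [1,5], [2,3], [2,4], [2,5], [3,4], [3,5], [4,5]
  2-simplices (10): [0,1,2], [0,1,4], [0,2,3], [0,3,5], [0,4,5], [1,2,5], [1,3,4], [1,3,5], [2,3,4], [2,4,5]

Hence C_0 ≅ Z^6, C_1 ≅ Z^15, C_2 ≅ Z^10.

∂_1: C_1 → C_0 sends each edge [p,q] (with p < q) to q − p. For instance
  ∂[0,3] = [3] − [0].
The resulting 6×15 matrix has rank 5, and its Smith normal form has invariant factors (1,1,1,1,1).

∂_2: C_2 → C_1 maps a triangle to the signed sum of its edges. For instance
  ∂[0,1,2] = [1,2] − [0,2] + [0,1],
  ∂[1,3,4] = [3,4] − [1,4] + [1,3].
This gives a 15×10 integer matrix of rank 10; reducing to Smith normal form yields diagonal entries (1,1,1,1,1,1,1,1,1,2).

Computing H_k = (kernel of ∂_k) / (image of ∂_{k+1}):

  H_0: rank C_0 − rank ∂_1 = 6 − 5 = 1, and the invariant factors of ∂_1 are all 1, so H_0 ≅ Z.
  H_1: rank ker ∂_1 − rank ∂_2 = (15 − 5) − 10 = 0, and ∂_2 has invariant factor 2 > 1, so H_1 ≅ Z/2Z.
  H_2: rank ker ∂_2 − rank ∂_3 = (10 − 10) − 0 = 0, and there is no ∂_3, so H_2 ≅ 0.

As a check, the Euler characteristic is 6 − 15 + 10 = 1, which agrees with 1 − 0 + 0 = 1.

Hence the Betti numbers are b_0 = 1, b_1 = 0, b_2 = 0.

b_0 = 1, b_1 = 0, b_2 = 0.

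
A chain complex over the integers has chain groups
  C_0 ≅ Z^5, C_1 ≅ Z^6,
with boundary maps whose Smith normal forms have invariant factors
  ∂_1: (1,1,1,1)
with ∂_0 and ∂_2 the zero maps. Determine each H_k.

H_0: b_0 = 5 − 0 − 4 = 1; torsion from ∂_1 factors > 1: none. So H_0 = Z.
H_1: b_1 = 6 − 4 − 0 = 2; torsion from ∂_2 factors > 1: none. So H_1 = Z^2.

H_0 = Z,  H_1 = Z^2.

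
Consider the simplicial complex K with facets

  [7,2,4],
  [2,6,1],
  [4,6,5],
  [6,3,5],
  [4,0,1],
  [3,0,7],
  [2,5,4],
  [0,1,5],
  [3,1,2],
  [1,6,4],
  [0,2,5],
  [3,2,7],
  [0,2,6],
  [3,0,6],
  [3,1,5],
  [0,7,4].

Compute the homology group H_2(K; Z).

Fix the vertex order 0 < 1 < 2 < 3 < 4 < 5 < 6 < 7 and write every simplex with vertices in increasing order. Then dim K = 2 and the simplices of K are:

  0-simplices (8): [0], [1], [2], [3], [4], [5], [6], [7]
  1-simplices (24): (24 of them)
  2-simplices (16): [0,1,4], [0,1,5], [0,2,5], [0,2,6], [0,3,6], [0,3,7], [0,4,7], [1,2,3], [1,2,6], [1,3,5], [1,4,6], [2,3,7], [2,4,5], [2,4,7], [3,5,6], [4,5,6]

Hence C_0 ≅ Z^8, C_1 ≅ Z^24, C_2 ≅ Z^16.

∂_1: C_1 → C_0 sends each edge [p,q] (with p < q) to q − p.
The 8×24 boundary matrix has rank 7 and Smith normal form diag(1,1,1,1,1,1,1).

∂_2: C_2 → C_1 sends each 2-simplex [p,q,r] to [q,r] − [p,r] + [p,q]. For instance
  ∂[1,4,6] = [4,6] − [1,6] + [1,4],
  ∂[0,3,6] = [3,6] − [0,6] + [0,3].
This gives a 24×16 integer matrix of rank 15; reducing to Smith normal form yields diagonal entries (1,1,1,1,1,1,1,1,1,1,1,1,1,1,1).

From H_k ≅ ker(∂_k) / im(∂_{k+1}) we obtain:

  H_2: rank ker ∂_2 − rank ∂_3 = (16 − 15) − 0 = 1, and there is no ∂_3, so H_2 = Z.

H_2 ≅ Z.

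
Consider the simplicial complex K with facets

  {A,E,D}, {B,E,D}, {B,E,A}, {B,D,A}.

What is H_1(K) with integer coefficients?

H_1 = 0.

Take the total order A < B < D < E on the vertex set. Then K (dimension 2) consists of the simplices:

  0-simplices (4): A, B, D, E
  1-simplices (6): AB, AD, AE, BD, BE, DE
  2-simplices (4): ABD, ABE, ADE, BDE

so the chain groups are C_0 ≅ Z^4, C_1 ≅ Z^6, C_2 ≅ Z^4.

The boundary map ∂_1: C_1 → C_0 maps an edge to its endpoints' difference, ∂[p,q] = q − p. For instance
  ∂AE = E − A.
As a 4×6 matrix over Z this has rank 3, with invariant factors (1,1,1).

∂_2: C_2 → C_1 acts by ∂[p,q,r] = [q,r] − [p,r] + [p,q]. For instance
  ∂BDE = DE − BE + BD,
  ∂ABD = BD − AD + AB.
The resulting 6×4 matrix has rank 3, and its Smith normal form has invariant factors (1,1,1).

Computing H_k = (kernel of ∂_k) / (image of ∂_{k+1}):

  H_1: rank ker ∂_1 − rank ∂_2 = (6 − 3) − 3 = 0, and the invariant factors of ∂_2 are all 1, so H_1 ≅ 0.

(K is a triangulation of the 2-sphere S^2.)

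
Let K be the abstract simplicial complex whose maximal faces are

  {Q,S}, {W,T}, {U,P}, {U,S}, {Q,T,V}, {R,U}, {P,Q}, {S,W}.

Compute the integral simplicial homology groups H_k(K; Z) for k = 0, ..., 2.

Order the vertices as P < Q < R < S < T < U < V < W. Listing each simplex with vertices in this order, K has dimension 2 with simplices:

  0-simplices (8): P, Q, R, S, T, U, V, W
  1-simplices (10): PQ, PU, QS, QT, QV, RU, SU, SW, TV, TW
  2-simplices (1): QTV

giving chain groups C_0 ≅ Z^8, C_1 ≅ Z^10, C_2 ≅ Z^1.

The boundary map ∂_1: C_1 → C_0 sends each edge [p,q] (with p < q) to q − p. For instance
  ∂TW = W − T.
This gives a 8×10 integer matrix of rank 7; reducing to Smith normal form yields diagonal entries (1,1,1,1,1,1,1).

Boundary ∂_2: C_2 → C_1 maps a triangle to the signed sum of its edges. For instance
  ∂QTV = TV − QV + QT.
As a 10×1 matrix over Z this has rank 1, with invariant factors (1).

Computing H_k = (kernel of ∂_k) / (image of ∂_{k+1}):

  H_0: rank C_0 − rank ∂_1 = 8 − 7 = 1, and the invariant factors of ∂_1 are all 1, so H_0 ≅ Z.
  H_1: rank ker ∂_1 − rank ∂_2 = (10 − 7) − 1 = 2, and the invariant factors of ∂_2 are all 1, so H_1 ≅ Z^2.
  H_2: rank ker ∂_2 − rank ∂_3 = (1 − 1) − 0 = 0, and there is no ∂_3, so H_2 ≅ 0.

As a check, the Euler characteristic is 8 − 10 + 1 = -1, which agrees with 1 − 2 + 0 = -1.

H_0 = Z,  H_1 = Z^2,  H_2 = 0.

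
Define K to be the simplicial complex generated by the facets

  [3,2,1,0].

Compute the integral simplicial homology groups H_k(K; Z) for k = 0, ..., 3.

Take the total order 0 < 1 < 2 < 3 on the vertex set. Then K (dimension 3) consists of the simplices:

  0-simplices (4): [0], [1], [2], [3]
  1-simplices (6): [0,1], [0,2], [0,3], [1,2], [1,3], [2,3]
  2-simplices (4): [0,1,2], [0,1,3], [0,2,3], [1,2,3]
  3-simplices (1): [0,1,2,3]

so the chain groups are C_0 ≅ Z^4, C_1 ≅ Z^6, C_2 ≅ Z^4, C_3 ≅ Z^1.

Boundary ∂_1: C_1 → C_0 is given by ∂[p,q] = [q] − [p].
This gives a 4×6 integer matrix of rank 3; reducing to Smith normal form yields diagonal entries (1,1,1).

∂_2: C_2 → C_1 sends each 2-simplex [p,q,r] to [q,r] − [p,r] + [p,q]. For instance
  ∂[0,2,3] = [2,3] − [0,3] + [0,2],
  ∂[0,1,2] = [1,2] − [0,2] + [0,1].
The resulting 6×4 matrix has rank 3, and its Smith normal form has invariant factors (1,1,1).

Boundary ∂_3: C_3 → C_2 sends each 3-simplex σ to the alternating sum Σ_i (−1)^i (σ with its i-th vertex removed). For instance
  ∂[0,1,2,3] = [1,2,3] − [0,2,3] + [0,1,3] − [0,1,2].
This gives a 4×1 integer matrix of rank 1; reducing to Smith normal form yields diagonal entries (1).

From H_k ≅ ker(∂_k) / im(∂_{k+1}) we obtain:

  H_0: rank C_0 − rank ∂_1 = 4 − 3 = 1, and the invariant factors of ∂_1 are all 1, so H_0 = Z.
  H_1: rank ker ∂_1 − rank ∂_2 = (6 − 3) − 3 = 0, and the invariant factors of ∂_2 are all 1, so H_1 = 0.
  H_2: rank ker ∂_2 − rank ∂_3 = (4 − 3) − 1 = 0, and the invariant factors of ∂_3 are all 1, so H_2 = 0.
  H_3: rank ker ∂_3 − rank ∂_4 = (1 − 1) − 0 = 0, and there is no ∂_4, so H_3 = 0.

H_0 ≅ Z,  H_1 = 0,  H_2 = 0,  H_3 = 0.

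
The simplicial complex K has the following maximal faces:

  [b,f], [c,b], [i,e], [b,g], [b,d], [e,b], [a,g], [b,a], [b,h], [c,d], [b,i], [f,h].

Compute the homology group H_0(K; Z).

H_0 ≅ Z.

Order the vertices as a < b < c < d < e < f < g < h < i. Listing each simplex with vertices in this order, K has dimension 1 with simplices:

  0-simplices (9): a, b, c, d, e, f, g, h, i
  1-simplices (12): ab, ag, bc, bd, be, bf, bg, bh, bi, cd, ei, fh

giving chain groups C_0 ≅ Z^9, C_1 ≅ Z^12.

Boundary ∂_1: C_1 → C_0 is given by ∂[p,q] = [q] − [p]. For instance
  ∂ag = g − a.
The resulting 9×12 matrix has rank 8, and its Smith normal form has invariant factors (1,1,1,1,1,1,1,1).

Computing H_k = (kernel of ∂_k) / (image of ∂_{k+1}):

  H_0: rank C_0 − rank ∂_1 = 9 − 8 = 1, and the invariant factors of ∂_1 are all 1, so H_0 ≅ Z.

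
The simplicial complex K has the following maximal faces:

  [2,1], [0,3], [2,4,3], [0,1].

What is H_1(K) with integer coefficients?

H_1 = Z.

Order the vertices as 0 < 1 < 2 < 3 < 4. Listing each simplex with vertices in this order, K has dimension 2 with simplices:

  0-simplices (5): [0], [1], [2], [3], [4]
  1-simplices (6): [0,1], [0,3], [1,2], [2,3], [2,4], [3,4]
  2-simplices (1): [2,3,4]

so the chain groups are C_0 ≅ Z^5, C_1 ≅ Z^6, C_2 ≅ Z^1.

∂_1: C_1 → C_0 maps an edge to its endpoints' difference, ∂[p,q] = q − p. For instance
  ∂[2,4] = [4] − [2].
As a 5×6 matrix over Z this has rank 4, with invariant factors (1,1,1,1).

∂_2: C_2 → C_1 sends each 2-simplex [p,q,r] to [q,r] − [p,r] + [p,q]. For instance
  ∂[2,3,4] = [3,4] − [2,4] + [2,3].
As a 6×1 matrix over Z this has rank 1, with invariant factors (1).

Reading off H_k = ker ∂_k / im ∂_{k+1}:

  H_1: rank ker ∂_1 − rank ∂_2 = (6 − 4) − 1 = 1, and the invariant factors of ∂_2 are all 1, so H_1 ≅ Z.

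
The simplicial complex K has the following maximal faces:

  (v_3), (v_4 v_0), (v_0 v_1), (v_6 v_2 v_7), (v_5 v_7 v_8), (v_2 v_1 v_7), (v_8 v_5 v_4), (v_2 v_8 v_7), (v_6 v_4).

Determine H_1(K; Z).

H_1 ≅ Z^2.

Take the total order v_0 < v_1 < v_2 < v_3 < v_4 < v_5 < v_6 < v_7 < v_8 on the vertex set. Then K (dimension 2) consists of the simplices:

  0-simplices (9): [v_0], [v_1], [v_2], [v_3], [v_4], [v_5], [v_6], [v_7], [v_8]
  1-simplices (14): [v_0,v_1], [v_0,v_4], [v_1,v_2], [v_1,v_7], [v_2,v_6], [v_2,v_7], [v_2,v_8], [v_4,v_5], [v_4,v_6], [v_4,v_8], [v_5,v_7], [v_5,v_8], [v_6,v_7], [v_7,v_8]
  2-simplices (5): [v_1,v_2,v_7], [v_2,v_6,v_7], [v_2,v_7,v_8], [v_4,v_5,v_8], [v_5,v_7,v_8]

Hence C_0 ≅ Z^9, C_1 ≅ Z^14, C_2 ≅ Z^5.

Boundary ∂_1: C_1 → C_0 is given by ∂[p,q] = [q] − [p]. For instance
  ∂[v_4,v_5] = [v_5] − [v_4].
The 9×14 boundary matrix has rank 7 and Smith normal form diag(1,1,1,1,1,1,1).

The boundary map ∂_2: C_2 → C_1 maps a triangle to the signed sum of its edges. For instance
  ∂[v_2,v_7,v_8] = [v_7,v_8] − [v_2,v_8] + [v_2,v_7],
  ∂[v_4,v_5,v_8] = [v_5,v_8] − [v_4,v_8] + [v_4,v_5].
The 14×5 boundary matrix has rank 5 and Smith normal form diag(1,1,1,1,1).

Now H_k = ker ∂_k / im ∂_{k+1}, so:

  H_1: rank ker ∂_1 − rank ∂_2 = (14 − 7) − 5 = 2, and the invariant factors of ∂_2 are all 1, so H_1 = Z^2.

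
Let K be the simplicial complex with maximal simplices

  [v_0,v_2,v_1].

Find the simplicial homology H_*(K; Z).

Take the total order v_0 < v_1 < v_2 on the vertex set. Then K (dimension 2) consists of the simplices:

  0-simplices (3): [v_0], [v_1], [v_2]
  1-simplices (3): [v_0,v_1], [v_0,v_2], [v_1,v_2]
  2-simplices (1): [v_0,v_1,v_2]

Hence C_0 ≅ Z^3, C_1 ≅ Z^3, C_2 ≅ Z^1.

∂_1: C_1 → C_0 maps an edge to its endpoints' difference, ∂[p,q] = q − p. For instance
  ∂[v_1,v_2] = [v_2] − [v_1].
The resulting 3×3 matrix has rank 2, and its Smith normal form has invariant factors (1,1).

The boundary map ∂_2: C_2 → C_1 maps a triangle to the signed sum of its edges. For instance
  ∂[v_0,v_1,v_2] = [v_1,v_2] − [v_0,v_2] + [v_0,v_1].
This gives a 3×1 integer matrix of rank 1; reducing to Smith normal form yields diagonal entries (1).

Reading off H_k = ker ∂_k / im ∂_{k+1}:

  H_0: rank C_0 − rank ∂_1 = 3 − 2 = 1, and the invariant factors of ∂_1 are all 1, so H_0 ≅ Z.
  H_1: rank ker ∂_1 − rank ∂_2 = (3 − 2) − 1 = 0, and the invariant factors of ∂_2 are all 1, so H_1 ≅ 0.
  H_2: rank ker ∂_2 − rank ∂_3 = (1 − 1) − 0 = 0, and there is no ∂_3, so H_2 ≅ 0.

(K is a triangulation of the 2-simplex.)

H_0 ≅ Z,  H_1 = 0,  H_2 = 0.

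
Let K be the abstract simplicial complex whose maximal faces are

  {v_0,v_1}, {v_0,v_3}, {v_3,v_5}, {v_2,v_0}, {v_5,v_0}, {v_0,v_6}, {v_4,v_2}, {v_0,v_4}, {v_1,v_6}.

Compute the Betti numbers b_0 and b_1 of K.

b_0 = 1, b_1 = 3.

Order the vertices as v_0 < v_1 < v_2 < v_3 < v_4 < v_5 < v_6. Listing each simplex with vertices in this order, K has dimension 1 with simplices:

  0-simplices (7): [v_0], [v_1], [v_2], [v_3], [v_4], [v_5], [v_6]
  1-simplices (9): [v_0,v_1], [v_0,v_2], [v_0,v_3], [v_0,v_4], [v_0,v_5], [v_0,v_6], [v_1,v_6], [v_2,v_4], [v_3,v_5]

giving chain groups C_0 ≅ Z^7, C_1 ≅ Z^9.

Boundary ∂_1: C_1 → C_0 is given by ∂[p,q] = [q] − [p].
This gives a 7×9 integer matrix of rank 6; reducing to Smith normal form yields diagonal entries (1,1,1,1,1,1).

Computing H_k = (kernel of ∂_k) / (image of ∂_{k+1}):

  H_0: rank C_0 − rank ∂_1 = 7 − 6 = 1, and the invariant factors of ∂_1 are all 1, so H_0 = Z.
  H_1: rank ker ∂_1 − rank ∂_2 = (9 − 6) − 0 = 3, and there is no ∂_2, so H_1 = Z^3.

Hence the Betti numbers are b_0 = 1, b_1 = 3.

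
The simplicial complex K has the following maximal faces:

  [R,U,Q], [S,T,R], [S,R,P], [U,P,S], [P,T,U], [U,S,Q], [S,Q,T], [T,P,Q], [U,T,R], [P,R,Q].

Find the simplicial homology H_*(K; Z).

We work with the vertex ordering P < Q < R < S < T < U. The simplices of K, each written with vertices in increasing order, are:

  0-simplices (6): P, Q, R, S, T, U
  1-simplices (15): PQ, PR, PS, PT, PU, QR, QS, QT, QU, RS, RT, RU, ST, SU, TU
  2-simplices (10): PQR, PQT, PRS, PSU, PTU, QRU, QST, QSU, RST, RTU

giving chain groups C_0 ≅ Z^6, C_1 ≅ Z^15, C_2 ≅ Z^10.

∂_1: C_1 → C_0 sends each edge [p,q] (with p < q) to q − p.
This gives a 6×15 integer matrix of rank 5; reducing to Smith normal form yields diagonal entries (1,1,1,1,1).

∂_2: C_2 → C_1 acts by ∂[p,q,r] = [q,r] − [p,r] + [p,q]. For instance
  ∂QST = ST − QT + QS,
  ∂PSU = SU − PU + PS.
The 15×10 boundary matrix has rank 10 and Smith normal form diag(1,1,1,1,1,1,1,1,1,2).

Now H_k = ker ∂_k / im ∂_{k+1}, so:

  H_0: rank C_0 − rank ∂_1 = 6 − 5 = 1, and the invariant factors of ∂_1 are all 1, so H_0 ≅ Z.
  H_1: rank ker ∂_1 − rank ∂_2 = (15 − 5) − 10 = 0, and ∂_2 has invariant factor 2 > 1, so H_1 ≅ Z/2.
  H_2: rank ker ∂_2 − rank ∂_3 = (10 − 10) − 0 = 0, and there is no ∂_3, so H_2 ≅ 0.

H_0 = Z,  H_1 = Z/2,  H_2 = 0.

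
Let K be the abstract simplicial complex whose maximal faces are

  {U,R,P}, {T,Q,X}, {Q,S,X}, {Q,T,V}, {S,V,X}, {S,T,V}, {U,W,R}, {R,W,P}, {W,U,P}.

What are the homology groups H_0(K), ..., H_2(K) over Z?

H_0 = Z^2,  H_1 = Z,  H_2 = Z.

Fix the vertex order P < Q < R < S < T < U < V < W < X and write every simplex with vertices in increasing order. Then dim K = 2 and the simplices of K are:

  0-simplices (9): P, Q, R, S, T, U, V, W, X
  1-simplices (16): PR, PU, PW, QS, QT, QV, QX, RU, RW, ST, SV, SX, TV, TX, UW, VX
  2-simplices (9): PRU, PRW, PUW, QSX, QTV, QTX, RUW, STV, SVX

giving chain groups C_0 ≅ Z^9, C_1 ≅ Z^16, C_2 ≅ Z^9.

∂_1: C_1 → C_0 maps an edge to its endpoints' difference, ∂[p,q] = q − p. For instance
  ∂TX = X − T.
The resulting 9×16 matrix has rank 7, and its Smith normal form has invariant factors (1,1,1,1,1,1,1).

The boundary map ∂_2: C_2 → C_1 acts by ∂[p,q,r] = [q,r] − [p,r] + [p,q]. For instance
  ∂SVX = VX − SX + SV,
  ∂QTV = TV − QV + QT.
This gives a 16×9 integer matrix of rank 8; reducing to Smith normal form yields diagonal entries (1,1,1,1,1,1,1,1).

Now H_k = ker ∂_k / im ∂_{k+1}, so:

  H_0: rank C_0 − rank ∂_1 = 9 − 7 = 2, and the invariant factors of ∂_1 are all 1, so H_0 ≅ Z^2.
  H_1: rank ker ∂_1 − rank ∂_2 = (16 − 7) − 8 = 1, and the invariant factors of ∂_2 are all 1, so H_1 ≅ Z.
  H_2: rank ker ∂_2 − rank ∂_3 = (9 − 8) − 0 = 1, and there is no ∂_3, so H_2 ≅ Z.

(K is a triangulation of the disjoint union of the 2-sphere S^2 and the Möbius band.)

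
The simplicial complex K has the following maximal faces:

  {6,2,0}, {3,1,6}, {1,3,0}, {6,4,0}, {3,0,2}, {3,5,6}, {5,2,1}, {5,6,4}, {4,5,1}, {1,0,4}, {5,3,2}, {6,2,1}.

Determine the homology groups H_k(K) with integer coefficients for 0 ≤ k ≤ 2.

H_0 = Z,  H_1 = Z/2,  H_2 = 0.

Order the vertices as 0 < 1 < 2 < 3 < 4 < 5 < 6. Listing each simplex with vertices in this order, K has dimension 2 with simplices:

  0-simplices (7): [0], [1], [2], [3], [4], [5], [6]
  1-simplices (18): [0,1], [0,2], [0,3], [0,4], [0,6], [1,2], [1,3], [1,4], [1,5], [1,6], [2,3], [2,5], [2,6], [3,5], [3,6], [4,5], [4,6], [5,6]
  2-simplices (12): [0,1,3], [0,1,4], [0,2,3], [0,2,6], [0,4,6], [1,2,5], [1,2,6], [1,3,6], [1,4,5], [2,3,5], [3,5,6], [4,5,6]

so the chain groups are C_0 ≅ Z^7, C_1 ≅ Z^18, C_2 ≅ Z^12.

∂_1: C_1 → C_0 maps an edge to its endpoints' difference, ∂[p,q] = q − p. For instance
  ∂[1,5] = [5] − [1].
As a 7×18 matrix over Z this has rank 6, with invariant factors (1,1,1,1,1,1).

Boundary ∂_2: C_2 → C_1 maps a triangle to the signed sum of its edges. For instance
  ∂[1,3,6] = [3,6] − [1,6] + [1,3],
  ∂[0,4,6] = [4,6] − [0,6] + [0,4].
The resulting 18×12 matrix has rank 12, and its Smith normal form has invariant factors (1,1,1,1,1,1,1,1,1,1,1,2).

Reading off H_k = ker ∂_k / im ∂_{k+1}:

  H_0: rank C_0 − rank ∂_1 = 7 − 6 = 1, and the invariant factors of ∂_1 are all 1, so H_0 = Z.
  H_1: rank ker ∂_1 − rank ∂_2 = (18 − 6) − 12 = 0, and ∂_2 has invariant factor 2 > 1, so H_1 = Z/2.
  H_2: rank ker ∂_2 − rank ∂_3 = (12 − 12) − 0 = 0, and there is no ∂_3, so H_2 = 0.

(K is a triangulation of the real projective plane RP^2.)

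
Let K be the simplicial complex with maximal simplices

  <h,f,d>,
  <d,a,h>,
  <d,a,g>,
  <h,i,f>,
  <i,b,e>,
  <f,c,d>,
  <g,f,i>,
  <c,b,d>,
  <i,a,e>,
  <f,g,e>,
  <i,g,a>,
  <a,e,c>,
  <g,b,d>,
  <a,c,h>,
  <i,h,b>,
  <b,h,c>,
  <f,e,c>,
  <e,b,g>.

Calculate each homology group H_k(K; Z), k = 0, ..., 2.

Order the vertices as a < b < c < d < e < f < g < h < i. Listing each simplex with vertices in this order, K has dimension 2 with simplices:

  0-simplices (9): a, b, c, d, e, f, g, h, i
  1-simplices (27): ac, ad, ae, ag, ah, ai, bc, bd, be, bg, bh, bi, cd, ce, cf, ch, df, dg, dh, ef, eg, ei, fg, fh, fi, gi, hi
  2-simplices (18): ace, ach, adg, adh, aei, agi, bcd, bch, bdg, beg, bei, bhi, cdf, cef, dfh, efg, fgi, fhi

Hence C_0 ≅ Z^9, C_1 ≅ Z^27, C_2 ≅ Z^18.

Boundary ∂_1: C_1 → C_0 maps an edge to its endpoints' difference, ∂[p,q] = q − p.
As a 9×27 matrix over Z this has rank 8, with invariant factors (1,1,1,1,1,1,1,1).

The boundary map ∂_2: C_2 → C_1 acts by ∂[p,q,r] = [q,r] − [p,r] + [p,q]. For instance
  ∂bhi = hi − bi + bh,
  ∂fhi = hi − fi + fh.
The 27×18 boundary matrix has rank 18 and Smith normal form diag(1,1,1,1,1,1,1,1,1,1,1,1,1,1,1,1,1,2).

Now H_k = ker ∂_k / im ∂_{k+1}, so:

  H_0: rank C_0 − rank ∂_1 = 9 − 8 = 1, and the invariant factors of ∂_1 are all 1, so H_0 = Z.
  H_1: rank ker ∂_1 − rank ∂_2 = (27 − 8) − 18 = 1, and ∂_2 has invariant factor 2 > 1, so H_1 = Z ⊕ Z_2.
  H_2: rank ker ∂_2 − rank ∂_3 = (18 − 18) − 0 = 0, and there is no ∂_3, so H_2 = 0.

H_0 ≅ Z,  H_1 ≅ Z ⊕ Z_2,  H_2 = 0.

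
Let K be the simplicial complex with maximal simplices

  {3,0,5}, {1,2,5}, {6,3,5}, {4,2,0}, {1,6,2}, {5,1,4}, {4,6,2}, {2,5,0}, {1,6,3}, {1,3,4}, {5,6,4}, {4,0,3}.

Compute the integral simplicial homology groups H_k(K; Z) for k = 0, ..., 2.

H_0 = Z,  H_1 = Z/2Z,  H_2 = 0.

Take the total order 0 < 1 < 2 < 3 < 4 < 5 < 6 on the vertex set. Then K (dimension 2) consists of the simplices:

  0-simplices (7): [0], [1], [2], [3], [4], [5], [6]
  1-simplices (18): [0,2], [0,3], [0,4], [0,5], [1,2], [1,3], [1,4], [1,5], [1,6], [2,4], [2,5], [2,6], [3,4], [3,5], [3,6], [4,5], [4,6], [5,6]
  2-simplices (12): [0,2,4], [0,2,5], [0,3,4], [0,3,5], [1,2,5], [1,2,6], [1,3,4], [1,3,6], [1,4,5], [2,4,6], [3,5,6], [4,5,6]

so the chain groups are C_0 ≅ Z^7, C_1 ≅ Z^18, C_2 ≅ Z^12.

∂_1: C_1 → C_0 is given by ∂[p,q] = [q] − [p]. For instance
  ∂[1,3] = [3] − [1].
The 7×18 boundary matrix has rank 6 and Smith normal form diag(1,1,1,1,1,1).

Boundary ∂_2: C_2 → C_1 maps a triangle to the signed sum of its edges. For instance
  ∂[4,5,6] = [5,6] − [4,6] + [4,5],
  ∂[1,3,6] = [3,6] − [1,6] + [1,3].
As a 18×12 matrix over Z this has rank 12, with invariant factors (1,1,1,1,1,1,1,1,1,1,1,2).

Reading off H_k = ker ∂_k / im ∂_{k+1}:

  H_0: rank C_0 − rank ∂_1 = 7 − 6 = 1, and the invariant factors of ∂_1 are all 1, so H_0 = Z.
  H_1: rank ker ∂_1 − rank ∂_2 = (18 − 6) − 12 = 0, and ∂_2 has invariant factor 2 > 1, so H_1 = Z/2Z.
  H_2: rank ker ∂_2 − rank ∂_3 = (12 − 12) − 0 = 0, and there is no ∂_3, so H_2 = 0.

As a check, the Euler characteristic is 7 − 18 + 12 = 1, which agrees with 1 − 0 + 0 = 1.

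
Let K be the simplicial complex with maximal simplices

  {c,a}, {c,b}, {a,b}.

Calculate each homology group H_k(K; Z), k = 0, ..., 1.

H_0 ≅ Z,  H_1 ≅ Z.

Take the total order a < b < c on the vertex set. Then K (dimension 1) consists of the simplices:

  0-simplices (3): a, b, c
  1-simplices (3): ab, ac, bc

Hence C_0 ≅ Z^3, C_1 ≅ Z^3.

∂_1: C_1 → C_0 is given by ∂[p,q] = [q] − [p]. For instance
  ∂bc = c − b.
As a 3×3 matrix over Z this has rank 2, with invariant factors (1,1).

From H_k ≅ ker(∂_k) / im(∂_{k+1}) we obtain:

  H_0: rank C_0 − rank ∂_1 = 3 − 2 = 1, and the invariant factors of ∂_1 are all 1, so H_0 ≅ Z.
  H_1: rank ker ∂_1 − rank ∂_2 = (3 − 2) − 0 = 1, and there is no ∂_2, so H_1 ≅ Z.

(K is a triangulation of the circle S^1.)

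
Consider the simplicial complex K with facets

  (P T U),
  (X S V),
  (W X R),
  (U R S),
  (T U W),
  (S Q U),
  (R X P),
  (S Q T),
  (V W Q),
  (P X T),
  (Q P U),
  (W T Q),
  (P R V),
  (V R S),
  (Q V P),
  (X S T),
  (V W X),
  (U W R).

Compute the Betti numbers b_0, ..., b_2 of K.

K has 9 vertices, 27 edges, 18 triangles.
rank ∂_0 = 0, rank ∂_1 = 8 ⇒ b_0 = 9 − 0 − 8 = 1; all invariant factors of ∂_1 are 1 so no torsion. So H_0 ≅ Z.
rank ∂_1 = 8, rank ∂_2 = 18 ⇒ b_1 = 27 − 8 − 18 = 1; ∂_2 has invariant factor(s) [2] giving torsion. So H_1 ≅ Z ⊕ Z/2.
rank ∂_2 = 18, rank ∂_3 = 0 ⇒ b_2 = 18 − 18 − 0 = 0. So H_2 ≅ 0.

b_0 = 1, b_1 = 1, b_2 = 0.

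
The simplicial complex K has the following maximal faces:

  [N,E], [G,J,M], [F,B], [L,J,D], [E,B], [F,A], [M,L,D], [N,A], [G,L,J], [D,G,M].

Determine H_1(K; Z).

H_1 = Z^2.

We work with the vertex ordering A < B < D < E < F < G < J < L < M < N. The simplices of K, each written with vertices in increasing order, are:

  0-simplices (10): A, B, D, E, F, G, J, L, M, N
  1-simplices (15): AF, AN, BE, BF, DG, DJ, DL, DM, EN, GJ, GL, GM, JL, JM, LM
  2-simplices (5): DGM, DJL, DLM, GJL, GJM

so the chain groups are C_0 ≅ Z^10, C_1 ≅ Z^15, C_2 ≅ Z^5.

Boundary ∂_1: C_1 → C_0 is given by ∂[p,q] = [q] − [p]. For instance
  ∂DL = L − D.
The resulting 10×15 matrix has rank 8, and its Smith normal form has invariant factors (1,1,1,1,1,1,1,1).

Boundary ∂_2: C_2 → C_1 sends each 2-simplex [p,q,r] to [q,r] − [p,r] + [p,q]. For instance
  ∂DJL = JL − DL + DJ,
  ∂DGM = GM − DM + DG.
The 15×5 boundary matrix has rank 5 and Smith normal form diag(1,1,1,1,1).

Now H_k = ker ∂_k / im ∂_{k+1}, so:

  H_1: rank ker ∂_1 − rank ∂_2 = (15 − 8) − 5 = 2, and the invariant factors of ∂_2 are all 1, so H_1 ≅ Z^2.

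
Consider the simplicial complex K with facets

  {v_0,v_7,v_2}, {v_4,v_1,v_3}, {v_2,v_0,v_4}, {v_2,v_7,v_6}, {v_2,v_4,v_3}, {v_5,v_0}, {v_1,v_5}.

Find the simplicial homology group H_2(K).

H_2 ≅ 0.

Fix the vertex order v_0 < v_1 < v_2 < v_3 < v_4 < v_5 < v_6 < v_7 and write every simplex with vertices in increasing order. Then dim K = 2 and the simplices of K are:

  0-simplices (8): [v_0], [v_1], [v_2], [v_3], [v_4], [v_5], [v_6], [v_7]
  1-simplices (13): [v_0,v_2], [v_0,v_4], [v_0,v_5], [v_0,v_7], [v_1,v_3], [v_1,v_4], [v_1,v_5], [v_2,v_3], [v_2,v_4], [v_2,v_6], [v_2,v_7], [v_3,v_4], [v_6,v_7]
  2-simplices (5): [v_0,v_2,v_4], [v_0,v_2,v_7], [v_1,v_3,v_4], [v_2,v_3,v_4], [v_2,v_6,v_7]

Hence C_0 ≅ Z^8, C_1 ≅ Z^13, C_2 ≅ Z^5.

∂_1: C_1 → C_0 maps an edge to its endpoints' difference, ∂[p,q] = q − p. For instance
  ∂[v_2,v_6] = [v_6] − [v_2].
The resulting 8×13 matrix has rank 7, and its Smith normal form has invariant factors (1,1,1,1,1,1,1).

The boundary map ∂_2: C_2 → C_1 acts by ∂[p,q,r] = [q,r] − [p,r] + [p,q]. For instance
  ∂[v_0,v_2,v_4] = [v_2,v_4] − [v_0,v_4] + [v_0,v_2],
  ∂[v_2,v_6,v_7] = [v_6,v_7] − [v_2,v_7] + [v_2,v_6].
As a 13×5 matrix over Z this has rank 5, with invariant factors (1,1,1,1,1).

Now H_k = ker ∂_k / im ∂_{k+1}, so:

  H_2: rank ker ∂_2 − rank ∂_3 = (5 − 5) − 0 = 0, and there is no ∂_3, so H_2 = 0.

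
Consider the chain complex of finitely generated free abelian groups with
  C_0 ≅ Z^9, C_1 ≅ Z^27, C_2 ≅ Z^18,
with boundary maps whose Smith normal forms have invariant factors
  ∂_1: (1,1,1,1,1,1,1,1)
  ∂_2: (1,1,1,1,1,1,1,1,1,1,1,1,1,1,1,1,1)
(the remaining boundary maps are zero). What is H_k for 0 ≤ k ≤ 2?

H_0 ≅ Z,  H_1 ≅ Z^2,  H_2 ≅ Z.

H_0: b_0 = 9 − 0 − 8 = 1; torsion from ∂_1 factors > 1: none. So H_0 ≅ Z.
H_1: b_1 = 27 − 8 − 17 = 2; torsion from ∂_2 factors > 1: none. So H_1 ≅ Z^2.
H_2: b_2 = 18 − 17 − 0 = 1; torsion from ∂_3 factors > 1: none. So H_2 ≅ Z.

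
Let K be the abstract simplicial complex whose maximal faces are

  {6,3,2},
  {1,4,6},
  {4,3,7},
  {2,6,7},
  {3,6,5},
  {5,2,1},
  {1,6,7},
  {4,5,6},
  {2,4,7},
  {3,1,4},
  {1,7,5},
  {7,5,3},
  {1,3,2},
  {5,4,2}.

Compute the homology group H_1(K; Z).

H_1 ≅ Z^2.

K has 7 vertices, 21 edges, 14 triangles.
rank ∂_1 = 6, rank ∂_2 = 13 ⇒ b_1 = 21 − 6 − 13 = 2; all invariant factors of ∂_2 are 1 so no torsion. So H_1 ≅ Z^2.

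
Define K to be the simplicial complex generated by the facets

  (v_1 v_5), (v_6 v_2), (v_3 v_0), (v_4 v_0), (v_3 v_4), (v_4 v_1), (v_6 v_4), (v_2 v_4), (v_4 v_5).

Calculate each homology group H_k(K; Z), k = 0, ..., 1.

K has 7 vertices, 9 edges.
rank ∂_0 = 0, rank ∂_1 = 6 ⇒ b_0 = 7 − 0 − 6 = 1; all invariant factors of ∂_1 are 1 so no torsion. So H_0 ≅ Z.
rank ∂_1 = 6, rank ∂_2 = 0 ⇒ b_1 = 9 − 6 − 0 = 3. So H_1 ≅ Z^3.

H_0 = Z,  H_1 = Z^3.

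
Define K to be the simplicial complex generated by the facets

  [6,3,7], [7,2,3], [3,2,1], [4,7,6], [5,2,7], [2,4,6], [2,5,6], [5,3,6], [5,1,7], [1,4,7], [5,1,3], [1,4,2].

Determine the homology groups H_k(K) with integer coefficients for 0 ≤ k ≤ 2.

Take the total order 1 < 2 < 3 < 4 < 5 < 6 < 7 on the vertex set. Then K (dimension 2) consists of the simplices:

  0-simplices (7): [1], [2], [3], [4], [5], [6], [7]
  1-simplices (18): [1,2], [1,3], [1,4], [1,5], [1,7], [2,3], [2,4], [2,5], [2,6], [2,7], [3,5], [3,6], [3,7], [4,6], [4,7], [5,6], [5,7], [6,7]
  2-simplices (12): [1,2,3], [1,2,4], [1,3,5], [1,4,7], [1,5,7], [2,3,7], [2,4,6], [2,5,6], [2,5,7], [3,5,6], [3,6,7], [4,6,7]

Hence C_0 ≅ Z^7, C_1 ≅ Z^18, C_2 ≅ Z^12.

∂_1: C_1 → C_0 maps an edge to its endpoints' difference, ∂[p,q] = q − p. For instance
  ∂[2,4] = [4] − [2].
This gives a 7×18 integer matrix of rank 6; reducing to Smith normal form yields diagonal entries (1,1,1,1,1,1).

The boundary map ∂_2: C_2 → C_1 maps a triangle to the signed sum of its edges. For instance
  ∂[3,5,6] = [5,6] − [3,6] + [3,5],
  ∂[1,3,5] = [3,5] − [1,5] + [1,3].
As a 18×12 matrix over Z this has rank 12, with invariant factors (1,1,1,1,1,1,1,1,1,1,1,2).

Now H_k = ker ∂_k / im ∂_{k+1}, so:

  H_0: rank C_0 − rank ∂_1 = 7 − 6 = 1, and the invariant factors of ∂_1 are all 1, so H_0 ≅ Z.
  H_1: rank ker ∂_1 − rank ∂_2 = (18 − 6) − 12 = 0, and ∂_2 has invariant factor 2 > 1, so H_1 ≅ Z/2.
  H_2: rank ker ∂_2 − rank ∂_3 = (12 − 12) − 0 = 0, and there is no ∂_3, so H_2 ≅ 0.

H_0 ≅ Z,  H_1 ≅ Z/2,  H_2 = 0.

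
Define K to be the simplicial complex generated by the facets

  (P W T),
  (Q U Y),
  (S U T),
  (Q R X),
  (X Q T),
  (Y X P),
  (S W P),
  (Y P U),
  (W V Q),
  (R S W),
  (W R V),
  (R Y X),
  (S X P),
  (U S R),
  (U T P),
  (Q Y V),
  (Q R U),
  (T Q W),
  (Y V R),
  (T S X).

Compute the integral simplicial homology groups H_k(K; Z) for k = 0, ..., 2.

H_0 ≅ Z,  H_1 ≅ Z ⊕ Z/2Z,  H_2 = 0.

We work with the vertex ordering P < Q < R < S < T < U < V < W < X < Y. The simplices of K, each written with vertices in increasing order, are:

  0-simplices (10): P, Q, R, S, T, U, V, W, X, Y
  1-simplices (30): PS, PT, PU, PW, PX, PY, QR, QT, QU, QV, QW, QX, QY, RS, RU, RV, RW, RX, RY, ST, SU, SW, SX, TU, TW, TX, UY, VW, VY, XY
  2-simplices (20): PSW, PSX, PTU, PTW, PUY, PXY, QRU, QRX, QTW, QTX, QUY, QVW, QVY, RSU, RSW, RVW, RVY, RXY, STU, STX

so the chain groups are C_0 ≅ Z^10, C_1 ≅ Z^30, C_2 ≅ Z^20.

The boundary map ∂_1: C_1 → C_0 maps an edge to its endpoints' difference, ∂[p,q] = q − p. For instance
  ∂PT = T − P.
This gives a 10×30 integer matrix of rank 9; reducing to Smith normal form yields diagonal entries (1,1,1,1,1,1,1,1,1).

Boundary ∂_2: C_2 → C_1 sends each 2-simplex [p,q,r] to [q,r] − [p,r] + [p,q]. For instance
  ∂RSW = SW − RW + RS,
  ∂QRU = RU − QU + QR.
As a 30×20 matrix over Z this has rank 20, with invariant factors (1,1,1,1,1,1,1,1,1,1,1,1,1,1,1,1,1,1,1,2).

From H_k ≅ ker(∂_k) / im(∂_{k+1}) we obtain:

  H_0: rank C_0 − rank ∂_1 = 10 − 9 = 1, and the invariant factors of ∂_1 are all 1, so H_0 = Z.
  H_1: rank ker ∂_1 − rank ∂_2 = (30 − 9) − 20 = 1, and ∂_2 has invariant factor 2 > 1, so H_1 = Z ⊕ Z/2Z.
  H_2: rank ker ∂_2 − rank ∂_3 = (20 − 20) − 0 = 0, and there is no ∂_3, so H_2 = 0.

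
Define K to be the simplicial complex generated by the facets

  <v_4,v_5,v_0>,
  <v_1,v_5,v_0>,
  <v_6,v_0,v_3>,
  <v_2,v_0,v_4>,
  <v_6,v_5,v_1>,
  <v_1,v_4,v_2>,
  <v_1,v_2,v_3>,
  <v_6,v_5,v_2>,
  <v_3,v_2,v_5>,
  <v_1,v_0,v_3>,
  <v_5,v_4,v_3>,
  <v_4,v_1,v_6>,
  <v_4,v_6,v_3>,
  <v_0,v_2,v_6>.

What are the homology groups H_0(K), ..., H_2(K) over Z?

H_0 = Z,  H_1 = Z^2,  H_2 = Z.

We work with the vertex ordering v_0 < v_1 < v_2 < v_3 < v_4 < v_5 < v_6. The simplices of K, each written with vertices in increasing order, are:

  0-simplices (7): [v_0], [v_1], [v_2], [v_3], [v_4], [v_5], [v_6]
  1-simplices (21): (21 of them)
  2-simplices (14): (14 of them)

Hence C_0 ≅ Z^7, C_1 ≅ Z^21, C_2 ≅ Z^14.

∂_1: C_1 → C_0 sends each edge [p,q] (with p < q) to q − p. For instance
  ∂[v_0,v_6] = [v_6] − [v_0].
As a 7×21 matrix over Z this has rank 6, with invariant factors (1,1,1,1,1,1).

Boundary ∂_2: C_2 → C_1 sends each 2-simplex [p,q,r] to [q,r] − [p,r] + [p,q]. For instance
  ∂[v_0,v_2,v_4] = [v_2,v_4] − [v_0,v_4] + [v_0,v_2],
  ∂[v_2,v_3,v_5] = [v_3,v_5] − [v_2,v_5] + [v_2,v_3].
The 21×14 boundary matrix has rank 13 and Smith normal form diag(1,1,1,1,1,1,1,1,1,1,1,1,1).

Reading off H_k = ker ∂_k / im ∂_{k+1}:

  H_0: rank C_0 − rank ∂_1 = 7 − 6 = 1, and the invariant factors of ∂_1 are all 1, so H_0 = Z.
  H_1: rank ker ∂_1 − rank ∂_2 = (21 − 6) − 13 = 2, and the invariant factors of ∂_2 are all 1, so H_1 = Z^2.
  H_2: rank ker ∂_2 − rank ∂_3 = (14 − 13) − 0 = 1, and there is no ∂_3, so H_2 = Z.

(K is a triangulation of the torus T^2.)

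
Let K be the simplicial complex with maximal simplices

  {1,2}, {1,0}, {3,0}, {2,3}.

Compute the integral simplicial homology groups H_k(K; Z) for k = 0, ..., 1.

Fix the vertex order 0 < 1 < 2 < 3 and write every simplex with vertices in increasing order. Then dim K = 1 and the simplices of K are:

  0-simplices (4): [0], [1], [2], [3]
  1-simplices (4): [0,1], [0,3], [1,2], [2,3]

giving chain groups C_0 ≅ Z^4, C_1 ≅ Z^4.

Boundary ∂_1: C_1 → C_0 maps an edge to its endpoints' difference, ∂[p,q] = q − p. For instance
  ∂[0,3] = [3] − [0].
The 4×4 boundary matrix has rank 3 and Smith normal form diag(1,1,1).

Reading off H_k = ker ∂_k / im ∂_{k+1}:

  H_0: rank C_0 − rank ∂_1 = 4 − 3 = 1, and the invariant factors of ∂_1 are all 1, so H_0 ≅ Z.
  H_1: rank ker ∂_1 − rank ∂_2 = (4 − 3) − 0 = 1, and there is no ∂_2, so H_1 ≅ Z.

H_0 ≅ Z,  H_1 ≅ Z.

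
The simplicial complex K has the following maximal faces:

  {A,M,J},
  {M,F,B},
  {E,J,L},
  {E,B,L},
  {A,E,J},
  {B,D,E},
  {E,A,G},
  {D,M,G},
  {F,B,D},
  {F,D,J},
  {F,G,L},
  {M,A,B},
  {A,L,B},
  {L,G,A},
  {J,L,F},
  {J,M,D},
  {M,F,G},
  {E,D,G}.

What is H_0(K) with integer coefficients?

Order the vertices as A < B < D < E < F < G < J < L < M. Listing each simplex with vertices in this order, K has dimension 2 with simplices:

  0-simplices (9): A, B, D, E, F, G, J, L, M
  1-simplices (27): AB, AE, AG, AJ, AL, AM, BD, BE, BF, BL, BM, DE, DF, DG, DJ, DM, EG, EJ, EL, FG, FJ, FL, FM, GL, GM, JL, JM
  2-simplices (18): ABL, ABM, AEG, AEJ, AGL, AJM, BDE, BDF, BEL, BFM, DEG, DFJ, DGM, DJM, EJL, FGL, FGM, FJL

giving chain groups C_0 ≅ Z^9, C_1 ≅ Z^27, C_2 ≅ Z^18.

The boundary map ∂_1: C_1 → C_0 is given by ∂[p,q] = [q] − [p]. For instance
  ∂JM = M − J.
The 9×27 boundary matrix has rank 8 and Smith normal form diag(1,1,1,1,1,1,1,1).

∂_2: C_2 → C_1 acts by ∂[p,q,r] = [q,r] − [p,r] + [p,q]. For instance
  ∂AJM = JM − AM + AJ,
  ∂BEL = EL − BL + BE.
As a 27×18 matrix over Z this has rank 18, with invariant factors (1,1,1,1,1,1,1,1,1,1,1,1,1,1,1,1,1,2).

Now H_k = ker ∂_k / im ∂_{k+1}, so:

  H_0: rank C_0 − rank ∂_1 = 9 − 8 = 1, and the invariant factors of ∂_1 are all 1, so H_0 ≅ Z.

H_0 = Z.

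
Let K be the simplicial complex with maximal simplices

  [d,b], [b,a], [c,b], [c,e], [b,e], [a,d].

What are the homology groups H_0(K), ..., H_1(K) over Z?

We work with the vertex ordering a < b < c < d < e. The simplices of K, each written with vertices in increasing order, are:

  0-simplices (5): a, b, c, d, e
  1-simplices (6): ab, ad, bc, bd, be, ce

giving chain groups C_0 ≅ Z^5, C_1 ≅ Z^6.

The boundary map ∂_1: C_1 → C_0 is given by ∂[p,q] = [q] − [p].
As a 5×6 matrix over Z this has rank 4, with invariant factors (1,1,1,1).

Reading off H_k = ker ∂_k / im ∂_{k+1}:

  H_0: rank C_0 − rank ∂_1 = 5 − 4 = 1, and the invariant factors of ∂_1 are all 1, so H_0 ≅ Z.
  H_1: rank ker ∂_1 − rank ∂_2 = (6 − 4) − 0 = 2, and there is no ∂_2, so H_1 ≅ Z^2.

H_0 ≅ Z,  H_1 ≅ Z^2.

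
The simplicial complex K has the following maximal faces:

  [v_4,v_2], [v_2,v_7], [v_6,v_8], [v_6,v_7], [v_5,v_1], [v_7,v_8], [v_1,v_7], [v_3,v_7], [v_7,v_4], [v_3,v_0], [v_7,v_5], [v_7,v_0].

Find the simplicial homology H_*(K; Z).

Order the vertices as v_0 < v_1 < v_2 < v_3 < v_4 < v_5 < v_6 < v_7 < v_8. Listing each simplex with vertices in this order, K has dimension 1 with simplices:

  0-simplices (9): [v_0], [v_1], [v_2], [v_3], [v_4], [v_5], [v_6], [v_7], [v_8]
  1-simplices (12): [v_0,v_3], [v_0,v_7], [v_1,v_5], [v_1,v_7], [v_2,v_4], [v_2,v_7], [v_3,v_7], [v_4,v_7], [v_5,v_7], [v_6,v_7], [v_6,v_8], [v_7,v_8]

giving chain groups C_0 ≅ Z^9, C_1 ≅ Z^12.

∂_1: C_1 → C_0 is given by ∂[p,q] = [q] − [p].
As a 9×12 matrix over Z this has rank 8, with invariant factors (1,1,1,1,1,1,1,1).

From H_k ≅ ker(∂_k) / im(∂_{k+1}) we obtain:

  H_0: rank C_0 − rank ∂_1 = 9 − 8 = 1, and the invariant factors of ∂_1 are all 1, so H_0 = Z.
  H_1: rank ker ∂_1 − rank ∂_2 = (12 − 8) − 0 = 4, and there is no ∂_2, so H_1 = Z^4.

H_0 = Z,  H_1 = Z^4.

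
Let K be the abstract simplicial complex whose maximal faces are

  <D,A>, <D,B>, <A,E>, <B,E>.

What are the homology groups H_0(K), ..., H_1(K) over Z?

H_0 = Z,  H_1 = Z.

K has 4 vertices, 4 edges.
rank ∂_0 = 0, rank ∂_1 = 3 ⇒ b_0 = 4 − 0 − 3 = 1; all invariant factors of ∂_1 are 1 so no torsion. So H_0 ≅ Z.
rank ∂_1 = 3, rank ∂_2 = 0 ⇒ b_1 = 4 − 3 − 0 = 1. So H_1 ≅ Z.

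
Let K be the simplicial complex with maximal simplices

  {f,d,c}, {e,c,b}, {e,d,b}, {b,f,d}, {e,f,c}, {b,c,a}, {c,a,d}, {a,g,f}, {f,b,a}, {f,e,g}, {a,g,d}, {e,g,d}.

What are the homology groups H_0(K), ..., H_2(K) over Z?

We work with the vertex ordering a < b < c < d < e < f < g. The simplices of K, each written with vertices in increasing order, are:

  0-simplices (7): a, b, c, d, e, f, g
  1-simplices (18): ab, ac, ad, af, ag, bc, bd, be, bf, cd, ce, cf, de, df, dg, ef, eg, fg
  2-simplices (12): abc, abf, acd, adg, afg, bce, bde, bdf, cdf, cef, deg, efg

Hence C_0 ≅ Z^7, C_1 ≅ Z^18, C_2 ≅ Z^12.

∂_1: C_1 → C_0 maps an edge to its endpoints' difference, ∂[p,q] = q − p.
The 7×18 boundary matrix has rank 6 and Smith normal form diag(1,1,1,1,1,1).

Boundary ∂_2: C_2 → C_1 maps a triangle to the signed sum of its edges. For instance
  ∂efg = fg − eg + ef,
  ∂abf = bf − af + ab.
This gives a 18×12 integer matrix of rank 12; reducing to Smith normal form yields diagonal entries (1,1,1,1,1,1,1,1,1,1,1,2).

Computing H_k = (kernel of ∂_k) / (image of ∂_{k+1}):

  H_0: rank C_0 − rank ∂_1 = 7 − 6 = 1, and the invariant factors of ∂_1 are all 1, so H_0 ≅ Z.
  H_1: rank ker ∂_1 − rank ∂_2 = (18 − 6) − 12 = 0, and ∂_2 has invariant factor 2 > 1, so H_1 ≅ Z/2Z.
  H_2: rank ker ∂_2 − rank ∂_3 = (12 − 12) − 0 = 0, and there is no ∂_3, so H_2 ≅ 0.

H_0 = Z,  H_1 = Z/2Z,  H_2 = 0.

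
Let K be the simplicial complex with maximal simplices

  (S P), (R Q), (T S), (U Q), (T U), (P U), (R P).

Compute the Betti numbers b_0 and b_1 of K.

Order the vertices as P < Q < R < S < T < U. Listing each simplex with vertices in this order, K has dimension 1 with simplices:

  0-simplices (6): P, Q, R, S, T, U
  1-simplices (7): PR, PS, PU, QR, QU, ST, TU

Hence C_0 ≅ Z^6, C_1 ≅ Z^7.

∂_1: C_1 → C_0 is given by ∂[p,q] = [q] − [p].
This gives a 6×7 integer matrix of rank 5; reducing to Smith normal form yields diagonal entries (1,1,1,1,1).

Reading off H_k = ker ∂_k / im ∂_{k+1}:

  H_0: rank C_0 − rank ∂_1 = 6 − 5 = 1, and the invariant factors of ∂_1 are all 1, so H_0 = Z.
  H_1: rank ker ∂_1 − rank ∂_2 = (7 − 5) − 0 = 2, and there is no ∂_2, so H_1 = Z^2.

Hence the Betti numbers are b_0 = 1, b_1 = 2.

b_0 = 1, b_1 = 2.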